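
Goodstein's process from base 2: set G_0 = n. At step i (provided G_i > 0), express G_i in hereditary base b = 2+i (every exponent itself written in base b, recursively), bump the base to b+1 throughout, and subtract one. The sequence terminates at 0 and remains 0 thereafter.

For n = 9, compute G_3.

9842

(0) 9|_2 = 2^(2 + 1) + 1 ↦ 3^(3 + 1) + 1|_3 = 82 ⇒ 81
(1) 81|_3 = 3^(3 + 1) ↦ 4^(4 + 1)|_4 = 1024 ⇒ 1023
(2) 1023|_4 = 3·4^4 + 3·4^3 + 3·4^2 + 3·4 + 3 ↦ 3·5^5 + 3·5^3 + 3·5^2 + 3·5 + 3|_5 = 9843 ⇒ 9842
(3) 9842|_5 = 3·5^5 + 3·5^3 + 3·5^2 + 3·5 + 2 ↦ 3·6^6 + 3·6^3 + 3·6^2 + 3·6 + 2|_6 = 140744 ⇒ 140743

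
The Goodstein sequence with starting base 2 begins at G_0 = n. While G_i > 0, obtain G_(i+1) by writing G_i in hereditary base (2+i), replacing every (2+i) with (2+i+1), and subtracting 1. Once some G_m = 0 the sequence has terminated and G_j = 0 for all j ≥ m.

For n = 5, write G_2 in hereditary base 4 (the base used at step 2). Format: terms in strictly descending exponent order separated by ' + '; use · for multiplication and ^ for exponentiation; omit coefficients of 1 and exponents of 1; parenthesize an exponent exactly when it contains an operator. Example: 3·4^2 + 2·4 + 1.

3·4^3 + 3·4^2 + 3·4 + 3

5 —HB2→ 2^2 + 1 —bump→ 3^3 + 1 = 28 —(−1)→ 27
27 —HB3→ 3^3 —bump→ 4^4 = 256 —(−1)→ 255
255 —HB4→ 3·4^3 + 3·4^2 + 3·4 + 3 —bump→ 3·5^3 + 3·5^2 + 3·5 + 3 = 468 —(−1)→ 467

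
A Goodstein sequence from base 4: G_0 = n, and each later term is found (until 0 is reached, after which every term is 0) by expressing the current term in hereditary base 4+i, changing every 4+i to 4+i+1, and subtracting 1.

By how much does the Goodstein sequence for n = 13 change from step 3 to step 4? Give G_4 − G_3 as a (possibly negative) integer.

1

G_0=13  [base 4] 3·4 + 1  →[4↦5]→  3·5 + 1 = 16  −1 ⇒ G_1=15
G_1=15  [base 5] 3·5  →[5↦6]→  3·6 = 18  −1 ⇒ G_2=17
G_2=17  [base 6] 2·6 + 5  →[6↦7]→  2·7 + 5 = 19  −1 ⇒ G_3=18
G_3=18  [base 7] 2·7 + 4  →[7↦8]→  2·8 + 4 = 20  −1 ⇒ G_4=19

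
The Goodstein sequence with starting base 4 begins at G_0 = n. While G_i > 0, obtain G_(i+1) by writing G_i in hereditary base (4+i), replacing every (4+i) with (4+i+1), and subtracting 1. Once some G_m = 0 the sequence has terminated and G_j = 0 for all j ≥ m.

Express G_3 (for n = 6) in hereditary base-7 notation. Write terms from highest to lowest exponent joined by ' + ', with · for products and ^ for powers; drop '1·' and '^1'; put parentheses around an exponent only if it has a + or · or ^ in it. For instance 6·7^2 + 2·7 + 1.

[0] 6 ≡ 4 + 2 (base 4). Lift 5: 7. −1: 6.
[1] 6 ≡ 5 + 1 (base 5). Lift 6: 7. −1: 6.
[2] 6 ≡ 6 (base 6). Lift 7: 7. −1: 6.
[3] 6 ≡ 6 (base 7). Lift 8: 6. −1: 5.

6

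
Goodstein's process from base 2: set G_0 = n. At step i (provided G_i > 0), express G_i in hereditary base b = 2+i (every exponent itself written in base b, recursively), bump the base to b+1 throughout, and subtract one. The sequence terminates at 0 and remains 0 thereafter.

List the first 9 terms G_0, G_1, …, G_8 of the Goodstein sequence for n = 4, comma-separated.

G_0 = 4. HB_2(4) = 2^2. Bump = 27. G_1 = 26.
G_1 = 26. HB_3(26) = 2·3^2 + 2·3 + 2. Bump = 42. G_2 = 41.
G_2 = 41. HB_4(41) = 2·4^2 + 2·4 + 1. Bump = 61. G_3 = 60.
G_3 = 60. HB_5(60) = 2·5^2 + 2·5. Bump = 84. G_4 = 83.
G_4 = 83. HB_6(83) = 2·6^2 + 6 + 5. Bump = 110. G_5 = 109.
G_5 = 109. HB_7(109) = 2·7^2 + 7 + 4. Bump = 140. G_6 = 139.
G_6 = 139. HB_8(139) = 2·8^2 + 8 + 3. Bump = 174. G_7 = 173.
G_7 = 173. HB_9(173) = 2·9^2 + 9 + 2. Bump = 212. G_8 = 211.

4, 26, 41, 60, 83, 109, 139, 173, 211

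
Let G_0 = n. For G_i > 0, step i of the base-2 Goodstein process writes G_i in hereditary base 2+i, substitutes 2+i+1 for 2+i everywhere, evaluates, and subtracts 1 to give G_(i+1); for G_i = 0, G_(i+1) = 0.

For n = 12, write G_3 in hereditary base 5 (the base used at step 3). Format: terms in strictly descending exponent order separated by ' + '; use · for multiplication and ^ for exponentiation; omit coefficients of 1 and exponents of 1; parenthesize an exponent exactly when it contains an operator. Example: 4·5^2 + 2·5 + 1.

5^(5 + 1) + 2·5^2 + 2·5

G_0 = 12. HB_2(12) = 2^(2 + 1) + 2^2. Bump = 108. G_1 = 107.
G_1 = 107. HB_3(107) = 3^(3 + 1) + 2·3^2 + 2·3 + 2. Bump = 1066. G_2 = 1065.
G_2 = 1065. HB_4(1065) = 4^(4 + 1) + 2·4^2 + 2·4 + 1. Bump = 15686. G_3 = 15685.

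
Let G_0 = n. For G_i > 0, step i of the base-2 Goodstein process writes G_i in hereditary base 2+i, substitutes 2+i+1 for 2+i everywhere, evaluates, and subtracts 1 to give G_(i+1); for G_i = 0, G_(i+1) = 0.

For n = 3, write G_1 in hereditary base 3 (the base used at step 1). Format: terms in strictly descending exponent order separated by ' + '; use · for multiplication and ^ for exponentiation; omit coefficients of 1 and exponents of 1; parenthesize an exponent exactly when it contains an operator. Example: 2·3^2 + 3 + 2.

3

[0] 3 ≡ 2 + 1 (base 2). Lift 3: 4. −1: 3.
[1] 3 ≡ 3 (base 3). Lift 4: 4. −1: 3.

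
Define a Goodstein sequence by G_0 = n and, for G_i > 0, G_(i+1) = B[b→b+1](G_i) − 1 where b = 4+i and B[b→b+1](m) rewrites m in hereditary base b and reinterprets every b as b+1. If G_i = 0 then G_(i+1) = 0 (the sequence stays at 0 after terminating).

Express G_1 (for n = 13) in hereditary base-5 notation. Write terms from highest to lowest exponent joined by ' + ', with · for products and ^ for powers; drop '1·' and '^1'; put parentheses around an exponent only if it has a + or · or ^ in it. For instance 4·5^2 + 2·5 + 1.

3·5

[0] 13 ≡ 3·4 + 1 (base 4). Lift 5: 16. −1: 15.
[1] 15 ≡ 3·5 (base 5). Lift 6: 18. −1: 17.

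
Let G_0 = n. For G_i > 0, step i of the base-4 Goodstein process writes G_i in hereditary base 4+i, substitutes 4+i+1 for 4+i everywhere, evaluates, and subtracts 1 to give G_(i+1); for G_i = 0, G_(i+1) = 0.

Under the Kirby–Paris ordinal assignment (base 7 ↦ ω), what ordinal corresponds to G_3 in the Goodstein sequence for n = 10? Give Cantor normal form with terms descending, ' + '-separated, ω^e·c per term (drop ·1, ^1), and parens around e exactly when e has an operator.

ω + 6

step 0: 10 = 2·4 + 2; sub 5 for 4: 2·5 + 2; = 12; G_1 = 12−1 = 11
step 1: 11 = 2·5 + 1; sub 6 for 5: 2·6 + 1; = 13; G_2 = 13−1 = 12
step 2: 12 = 2·6; sub 7 for 6: 2·7; = 14; G_3 = 14−1 = 13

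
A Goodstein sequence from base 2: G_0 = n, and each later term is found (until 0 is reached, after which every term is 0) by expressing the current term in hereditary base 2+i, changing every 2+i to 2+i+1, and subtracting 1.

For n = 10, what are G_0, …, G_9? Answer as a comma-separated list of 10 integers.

G_0=10  [base 2] 2^(2 + 1) + 2  →[2↦3]→  3^(3 + 1) + 3 = 84  −1 ⇒ G_1=83
G_1=83  [base 3] 3^(3 + 1) + 2  →[3↦4]→  4^(4 + 1) + 2 = 1026  −1 ⇒ G_2=1025
G_2=1025  [base 4] 4^(4 + 1) + 1  →[4↦5]→  5^(5 + 1) + 1 = 15626  −1 ⇒ G_3=15625
G_3=15625  [base 5] 5^(5 + 1)  →[5↦6]→  6^(6 + 1) = 279936  −1 ⇒ G_4=279935
G_4=279935  [base 6] 5·6^6 + 5·6^5 + 5·6^4 + 5·6^3 + 5·6^2 + 5·6 + 5  →[6↦7]→  5·7^7 + 5·7^5 + 5·7^4 + 5·7^3 + 5·7^2 + 5·7 + 5 = 4215755  −1 ⇒ G_5=4215754
G_5=4215754  [base 7] 5·7^7 + 5·7^5 + 5·7^4 + 5·7^3 + 5·7^2 + 5·7 + 4  →[7↦8]→  5·8^8 + 5·8^5 + 5·8^4 + 5·8^3 + 5·8^2 + 5·8 + 4 = 84073324  −1 ⇒ G_6=84073323
G_6=84073323  [base 8] 5·8^8 + 5·8^5 + 5·8^4 + 5·8^3 + 5·8^2 + 5·8 + 3  →[8↦9]→  5·9^9 + 5·9^5 + 5·9^4 + 5·9^3 + 5·9^2 + 5·9 + 3 = 1937434593  −1 ⇒ G_7=1937434592
G_7=1937434592  [base 9] 5·9^9 + 5·9^5 + 5·9^4 + 5·9^3 + 5·9^2 + 5·9 + 2  →[9↦10]→  5·10^10 + 5·10^5 + 5·10^4 + 5·10^3 + 5·10^2 + 5·10 + 2 = 50000555552  −1 ⇒ G_8=50000555551
G_8=50000555551  [base 10] 5·10^10 + 5·10^5 + 5·10^4 + 5·10^3 + 5·10^2 + 5·10 + 1  →[10↦11]→  5·11^11 + 5·11^5 + 5·11^4 + 5·11^3 + 5·11^2 + 5·11 + 1 = 1426559238831  −1 ⇒ G_9=1426559238830

10, 83, 1025, 15625, 279935, 4215754, 84073323, 1937434592, 50000555551, 1426559238830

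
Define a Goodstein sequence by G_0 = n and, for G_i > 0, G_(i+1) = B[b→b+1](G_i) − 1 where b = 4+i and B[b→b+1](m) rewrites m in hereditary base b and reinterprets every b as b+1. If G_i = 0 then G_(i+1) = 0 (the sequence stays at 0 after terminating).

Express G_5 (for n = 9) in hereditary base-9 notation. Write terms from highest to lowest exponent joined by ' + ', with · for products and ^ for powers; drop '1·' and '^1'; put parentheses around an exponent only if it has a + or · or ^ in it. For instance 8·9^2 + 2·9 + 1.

9 + 2

i=0: 9 = 2·4 + 1 (b=4); 4→5: 2·5 + 1 = 11; 11−1 = 10
i=1: 10 = 2·5 (b=5); 5→6: 2·6 = 12; 12−1 = 11
i=2: 11 = 6 + 5 (b=6); 6→7: 7 + 5 = 12; 12−1 = 11
i=3: 11 = 7 + 4 (b=7); 7→8: 8 + 4 = 12; 12−1 = 11
i=4: 11 = 8 + 3 (b=8); 8→9: 9 + 3 = 12; 12−1 = 11
i=5: 11 = 9 + 2 (b=9); 9→10: 10 + 2 = 12; 12−1 = 11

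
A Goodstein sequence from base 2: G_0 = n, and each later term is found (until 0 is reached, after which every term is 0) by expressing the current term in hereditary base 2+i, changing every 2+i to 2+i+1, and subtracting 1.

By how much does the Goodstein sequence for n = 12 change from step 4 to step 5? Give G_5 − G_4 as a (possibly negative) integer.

G_0 = 12. HB_2(12) = 2^(2 + 1) + 2^2. Bump = 108. G_1 = 107.
G_1 = 107. HB_3(107) = 3^(3 + 1) + 2·3^2 + 2·3 + 2. Bump = 1066. G_2 = 1065.
G_2 = 1065. HB_4(1065) = 4^(4 + 1) + 2·4^2 + 2·4 + 1. Bump = 15686. G_3 = 15685.
G_3 = 15685. HB_5(15685) = 5^(5 + 1) + 2·5^2 + 2·5. Bump = 280020. G_4 = 280019.
G_4 = 280019. HB_6(280019) = 6^(6 + 1) + 2·6^2 + 6 + 5. Bump = 5764911. G_5 = 5764910.

5484891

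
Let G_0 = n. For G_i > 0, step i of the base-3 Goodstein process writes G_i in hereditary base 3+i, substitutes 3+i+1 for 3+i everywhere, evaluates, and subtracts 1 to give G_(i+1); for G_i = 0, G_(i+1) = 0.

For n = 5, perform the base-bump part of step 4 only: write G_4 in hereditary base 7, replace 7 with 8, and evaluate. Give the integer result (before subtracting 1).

i=0: 5 = 3 + 2 (b=3); 3→4: 4 + 2 = 6; 6−1 = 5
i=1: 5 = 4 + 1 (b=4); 4→5: 5 + 1 = 6; 6−1 = 5
i=2: 5 = 5 (b=5); 5→6: 6 = 6; 6−1 = 5
i=3: 5 = 5 (b=6); 6→7: 5 = 5; 5−1 = 4
i=4: 4 = 4 (b=7); 7→8: 4 = 4; 4−1 = 3

4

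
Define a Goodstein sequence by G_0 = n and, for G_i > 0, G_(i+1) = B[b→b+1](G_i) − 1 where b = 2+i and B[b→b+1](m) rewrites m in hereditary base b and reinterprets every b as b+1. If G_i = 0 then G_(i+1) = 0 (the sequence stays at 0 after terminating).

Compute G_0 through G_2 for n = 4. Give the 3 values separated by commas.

4, 26, 41

(0) 4|_2 = 2^2 ↦ 3^3|_3 = 27 ⇒ 26
(1) 26|_3 = 2·3^2 + 2·3 + 2 ↦ 2·4^2 + 2·4 + 2|_4 = 42 ⇒ 41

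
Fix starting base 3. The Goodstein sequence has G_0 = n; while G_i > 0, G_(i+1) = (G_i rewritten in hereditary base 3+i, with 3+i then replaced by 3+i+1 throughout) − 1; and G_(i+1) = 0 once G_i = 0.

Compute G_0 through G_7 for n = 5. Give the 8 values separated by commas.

(0) 5|_3 = 3 + 2 ↦ 4 + 2|_4 = 6 ⇒ 5
(1) 5|_4 = 4 + 1 ↦ 5 + 1|_5 = 6 ⇒ 5
(2) 5|_5 = 5 ↦ 6|_6 = 6 ⇒ 5
(3) 5|_6 = 5 ↦ 5|_7 = 5 ⇒ 4
(4) 4|_7 = 4 ↦ 4|_8 = 4 ⇒ 3
(5) 3|_8 = 3 ↦ 3|_9 = 3 ⇒ 2
(6) 2|_9 = 2 ↦ 2|_10 = 2 ⇒ 1

5, 5, 5, 5, 4, 3, 2, 1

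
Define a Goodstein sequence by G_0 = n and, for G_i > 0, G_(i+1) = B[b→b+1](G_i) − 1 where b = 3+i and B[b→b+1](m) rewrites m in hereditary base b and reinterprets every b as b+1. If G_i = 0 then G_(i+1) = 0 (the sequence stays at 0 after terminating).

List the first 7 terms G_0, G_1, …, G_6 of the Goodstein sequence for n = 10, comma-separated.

G_0=10  [base 3] 3^2 + 1  →[3↦4]→  4^2 + 1 = 17  −1 ⇒ G_1=16
G_1=16  [base 4] 4^2  →[4↦5]→  5^2 = 25  −1 ⇒ G_2=24
G_2=24  [base 5] 4·5 + 4  →[5↦6]→  4·6 + 4 = 28  −1 ⇒ G_3=27
G_3=27  [base 6] 4·6 + 3  →[6↦7]→  4·7 + 3 = 31  −1 ⇒ G_4=30
G_4=30  [base 7] 4·7 + 2  →[7↦8]→  4·8 + 2 = 34  −1 ⇒ G_5=33
G_5=33  [base 8] 4·8 + 1  →[8↦9]→  4·9 + 1 = 37  −1 ⇒ G_6=36

10, 16, 24, 27, 30, 33, 36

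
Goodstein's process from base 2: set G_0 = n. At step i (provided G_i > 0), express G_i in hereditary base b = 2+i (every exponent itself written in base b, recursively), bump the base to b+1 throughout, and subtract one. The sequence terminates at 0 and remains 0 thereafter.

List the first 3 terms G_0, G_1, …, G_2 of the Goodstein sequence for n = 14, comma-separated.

14, 110, 1281

base 2: 14 = 2^(2 + 1) + 2^2 + 2; at 3: 3^(3 + 1) + 3^3 + 3 = 111; next = 110
base 3: 110 = 3^(3 + 1) + 3^3 + 2; at 4: 4^(4 + 1) + 4^4 + 2 = 1282; next = 1281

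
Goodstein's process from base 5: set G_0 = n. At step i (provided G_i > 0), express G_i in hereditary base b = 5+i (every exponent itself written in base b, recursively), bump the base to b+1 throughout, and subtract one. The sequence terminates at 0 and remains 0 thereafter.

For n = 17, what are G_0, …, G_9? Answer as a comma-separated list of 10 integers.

17, 19, 21, 23, 24, 25, 26, 27, 28, 29

i=0: 17 = 3·5 + 2 (b=5); 5→6: 3·6 + 2 = 20; 20−1 = 19
i=1: 19 = 3·6 + 1 (b=6); 6→7: 3·7 + 1 = 22; 22−1 = 21
i=2: 21 = 3·7 (b=7); 7→8: 3·8 = 24; 24−1 = 23
i=3: 23 = 2·8 + 7 (b=8); 8→9: 2·9 + 7 = 25; 25−1 = 24
i=4: 24 = 2·9 + 6 (b=9); 9→10: 2·10 + 6 = 26; 26−1 = 25
i=5: 25 = 2·10 + 5 (b=10); 10→11: 2·11 + 5 = 27; 27−1 = 26
i=6: 26 = 2·11 + 4 (b=11); 11→12: 2·12 + 4 = 28; 28−1 = 27
i=7: 27 = 2·12 + 3 (b=12); 12→13: 2·13 + 3 = 29; 29−1 = 28
i=8: 28 = 2·13 + 2 (b=13); 13→14: 2·14 + 2 = 30; 30−1 = 29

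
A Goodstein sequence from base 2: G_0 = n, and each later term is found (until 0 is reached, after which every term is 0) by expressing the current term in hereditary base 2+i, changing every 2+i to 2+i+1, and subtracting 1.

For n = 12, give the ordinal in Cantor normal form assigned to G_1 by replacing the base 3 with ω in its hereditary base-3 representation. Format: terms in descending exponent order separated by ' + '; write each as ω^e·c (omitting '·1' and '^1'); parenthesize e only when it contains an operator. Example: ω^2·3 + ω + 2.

(0) 12|_2 = 2^(2 + 1) + 2^2 ↦ 3^(3 + 1) + 3^3|_3 = 108 ⇒ 107
(1) 107|_3 = 3^(3 + 1) + 2·3^2 + 2·3 + 2 ↦ 4^(4 + 1) + 2·4^2 + 2·4 + 2|_4 = 1066 ⇒ 1065

ω^(ω + 1) + ω^2·2 + ω·2 + 2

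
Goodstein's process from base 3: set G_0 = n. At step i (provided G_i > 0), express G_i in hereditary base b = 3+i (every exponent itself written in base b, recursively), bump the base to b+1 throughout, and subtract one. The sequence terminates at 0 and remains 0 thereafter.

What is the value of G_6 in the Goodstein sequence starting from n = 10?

36

[0] 10 ≡ 3^2 + 1 (base 3). Lift 4: 17. −1: 16.
[1] 16 ≡ 4^2 (base 4). Lift 5: 25. −1: 24.
[2] 24 ≡ 4·5 + 4 (base 5). Lift 6: 28. −1: 27.
[3] 27 ≡ 4·6 + 3 (base 6). Lift 7: 31. −1: 30.
[4] 30 ≡ 4·7 + 2 (base 7). Lift 8: 34. −1: 33.
[5] 33 ≡ 4·8 + 1 (base 8). Lift 9: 37. −1: 36.
[6] 36 ≡ 4·9 (base 9). Lift 10: 40. −1: 39.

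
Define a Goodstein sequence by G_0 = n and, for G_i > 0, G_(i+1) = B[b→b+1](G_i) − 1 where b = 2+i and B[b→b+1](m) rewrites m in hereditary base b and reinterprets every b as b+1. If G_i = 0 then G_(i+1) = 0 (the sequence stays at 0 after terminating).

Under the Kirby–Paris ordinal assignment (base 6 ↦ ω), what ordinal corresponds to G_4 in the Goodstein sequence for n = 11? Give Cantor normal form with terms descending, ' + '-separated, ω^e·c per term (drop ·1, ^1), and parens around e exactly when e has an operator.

[0] 11 ≡ 2^(2 + 1) + 2 + 1 (base 2). Lift 3: 85. −1: 84.
[1] 84 ≡ 3^(3 + 1) + 3 (base 3). Lift 4: 1028. −1: 1027.
[2] 1027 ≡ 4^(4 + 1) + 3 (base 4). Lift 5: 15628. −1: 15627.
[3] 15627 ≡ 5^(5 + 1) + 2 (base 5). Lift 6: 279938. −1: 279937.
[4] 279937 ≡ 6^(6 + 1) + 1 (base 6). Lift 7: 5764802. −1: 5764801.

ω^(ω + 1) + 1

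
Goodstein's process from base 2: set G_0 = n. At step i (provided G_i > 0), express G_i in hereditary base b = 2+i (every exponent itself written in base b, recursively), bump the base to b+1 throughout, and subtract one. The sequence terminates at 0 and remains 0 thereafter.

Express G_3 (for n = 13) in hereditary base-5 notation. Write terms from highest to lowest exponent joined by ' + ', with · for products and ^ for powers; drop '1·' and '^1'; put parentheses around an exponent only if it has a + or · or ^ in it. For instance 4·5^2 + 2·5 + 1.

i=0: 13 = 2^(2 + 1) + 2^2 + 1 (b=2); 2→3: 3^(3 + 1) + 3^3 + 1 = 109; 109−1 = 108
i=1: 108 = 3^(3 + 1) + 3^3 (b=3); 3→4: 4^(4 + 1) + 4^4 = 1280; 1280−1 = 1279
i=2: 1279 = 4^(4 + 1) + 3·4^3 + 3·4^2 + 3·4 + 3 (b=4); 4→5: 5^(5 + 1) + 3·5^3 + 3·5^2 + 3·5 + 3 = 16093; 16093−1 = 16092
i=3: 16092 = 5^(5 + 1) + 3·5^3 + 3·5^2 + 3·5 + 2 (b=5); 5→6: 6^(6 + 1) + 3·6^3 + 3·6^2 + 3·6 + 2 = 280712; 280712−1 = 280711

5^(5 + 1) + 3·5^3 + 3·5^2 + 3·5 + 2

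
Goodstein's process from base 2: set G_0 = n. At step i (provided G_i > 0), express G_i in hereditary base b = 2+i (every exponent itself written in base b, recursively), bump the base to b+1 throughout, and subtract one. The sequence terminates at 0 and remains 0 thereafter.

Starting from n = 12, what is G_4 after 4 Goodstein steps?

12 —HB2→ 2^(2 + 1) + 2^2 —bump→ 3^(3 + 1) + 3^3 = 108 —(−1)→ 107
107 —HB3→ 3^(3 + 1) + 2·3^2 + 2·3 + 2 —bump→ 4^(4 + 1) + 2·4^2 + 2·4 + 2 = 1066 —(−1)→ 1065
1065 —HB4→ 4^(4 + 1) + 2·4^2 + 2·4 + 1 —bump→ 5^(5 + 1) + 2·5^2 + 2·5 + 1 = 15686 —(−1)→ 15685
15685 —HB5→ 5^(5 + 1) + 2·5^2 + 2·5 —bump→ 6^(6 + 1) + 2·6^2 + 2·6 = 280020 —(−1)→ 280019
280019 —HB6→ 6^(6 + 1) + 2·6^2 + 6 + 5 —bump→ 7^(7 + 1) + 2·7^2 + 7 + 5 = 5764911 —(−1)→ 5764910

280019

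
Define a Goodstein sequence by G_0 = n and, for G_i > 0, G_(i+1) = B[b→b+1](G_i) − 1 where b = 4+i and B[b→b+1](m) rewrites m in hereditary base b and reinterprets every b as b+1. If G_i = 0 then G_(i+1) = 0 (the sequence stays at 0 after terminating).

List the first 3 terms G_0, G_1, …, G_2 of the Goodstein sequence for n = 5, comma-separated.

5, 5, 5

G_0 = 5. HB_4(5) = 4 + 1. Bump = 6. G_1 = 5.
G_1 = 5. HB_5(5) = 5. Bump = 6. G_2 = 5.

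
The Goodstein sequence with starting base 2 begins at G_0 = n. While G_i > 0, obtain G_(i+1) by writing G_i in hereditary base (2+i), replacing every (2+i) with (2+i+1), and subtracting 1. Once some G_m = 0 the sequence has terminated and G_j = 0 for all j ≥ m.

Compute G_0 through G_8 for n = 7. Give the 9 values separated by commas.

7, 30, 259, 3127, 46657, 823543, 16777215, 37665879, 77777775

G_0 = 7. HB_2(7) = 2^2 + 2 + 1. Bump = 31. G_1 = 30.
G_1 = 30. HB_3(30) = 3^3 + 3. Bump = 260. G_2 = 259.
G_2 = 259. HB_4(259) = 4^4 + 3. Bump = 3128. G_3 = 3127.
G_3 = 3127. HB_5(3127) = 5^5 + 2. Bump = 46658. G_4 = 46657.
G_4 = 46657. HB_6(46657) = 6^6 + 1. Bump = 823544. G_5 = 823543.
G_5 = 823543. HB_7(823543) = 7^7. Bump = 16777216. G_6 = 16777215.
G_6 = 16777215. HB_8(16777215) = 7·8^7 + 7·8^6 + 7·8^5 + 7·8^4 + 7·8^3 + 7·8^2 + 7·8 + 7. Bump = 37665880. G_7 = 37665879.
G_7 = 37665879. HB_9(37665879) = 7·9^7 + 7·9^6 + 7·9^5 + 7·9^4 + 7·9^3 + 7·9^2 + 7·9 + 6. Bump = 77777776. G_8 = 77777775.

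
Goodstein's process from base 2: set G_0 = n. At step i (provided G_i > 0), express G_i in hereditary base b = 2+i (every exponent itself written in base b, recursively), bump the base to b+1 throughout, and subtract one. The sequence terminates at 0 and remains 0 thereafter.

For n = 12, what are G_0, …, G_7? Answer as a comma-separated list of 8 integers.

12, 107, 1065, 15685, 280019, 5764910, 134217867, 3486784574

[0] 12 ≡ 2^(2 + 1) + 2^2 (base 2). Lift 3: 108. −1: 107.
[1] 107 ≡ 3^(3 + 1) + 2·3^2 + 2·3 + 2 (base 3). Lift 4: 1066. −1: 1065.
[2] 1065 ≡ 4^(4 + 1) + 2·4^2 + 2·4 + 1 (base 4). Lift 5: 15686. −1: 15685.
[3] 15685 ≡ 5^(5 + 1) + 2·5^2 + 2·5 (base 5). Lift 6: 280020. −1: 280019.
[4] 280019 ≡ 6^(6 + 1) + 2·6^2 + 6 + 5 (base 6). Lift 7: 5764911. −1: 5764910.
[5] 5764910 ≡ 7^(7 + 1) + 2·7^2 + 7 + 4 (base 7). Lift 8: 134217868. −1: 134217867.
[6] 134217867 ≡ 8^(8 + 1) + 2·8^2 + 8 + 3 (base 8). Lift 9: 3486784575. −1: 3486784574.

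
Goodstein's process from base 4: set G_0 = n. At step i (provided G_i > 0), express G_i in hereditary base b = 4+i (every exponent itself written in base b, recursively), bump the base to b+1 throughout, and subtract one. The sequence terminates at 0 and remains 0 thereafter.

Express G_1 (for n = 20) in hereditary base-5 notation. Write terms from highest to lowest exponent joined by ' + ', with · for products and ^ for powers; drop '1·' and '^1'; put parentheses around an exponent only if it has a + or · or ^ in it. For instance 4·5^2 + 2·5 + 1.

5^2 + 4

base 4: 20 = 4^2 + 4; at 5: 5^2 + 5 = 30; next = 29
base 5: 29 = 5^2 + 4; at 6: 6^2 + 4 = 40; next = 39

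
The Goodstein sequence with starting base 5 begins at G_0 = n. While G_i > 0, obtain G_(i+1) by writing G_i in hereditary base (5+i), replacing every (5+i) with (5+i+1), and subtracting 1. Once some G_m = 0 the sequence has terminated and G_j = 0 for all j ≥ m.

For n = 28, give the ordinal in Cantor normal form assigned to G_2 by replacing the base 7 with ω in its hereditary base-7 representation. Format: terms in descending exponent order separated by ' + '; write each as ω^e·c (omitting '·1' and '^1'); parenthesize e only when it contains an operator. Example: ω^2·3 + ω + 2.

ω^2 + 1

(0) 28|_5 = 5^2 + 3 ↦ 6^2 + 3|_6 = 39 ⇒ 38
(1) 38|_6 = 6^2 + 2 ↦ 7^2 + 2|_7 = 51 ⇒ 50
(2) 50|_7 = 7^2 + 1 ↦ 8^2 + 1|_8 = 65 ⇒ 64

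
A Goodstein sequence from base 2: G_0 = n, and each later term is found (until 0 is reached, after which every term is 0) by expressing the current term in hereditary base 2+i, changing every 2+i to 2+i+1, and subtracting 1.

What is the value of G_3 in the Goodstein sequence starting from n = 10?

base 2: 10 = 2^(2 + 1) + 2; at 3: 3^(3 + 1) + 3 = 84; next = 83
base 3: 83 = 3^(3 + 1) + 2; at 4: 4^(4 + 1) + 2 = 1026; next = 1025
base 4: 1025 = 4^(4 + 1) + 1; at 5: 5^(5 + 1) + 1 = 15626; next = 15625

15625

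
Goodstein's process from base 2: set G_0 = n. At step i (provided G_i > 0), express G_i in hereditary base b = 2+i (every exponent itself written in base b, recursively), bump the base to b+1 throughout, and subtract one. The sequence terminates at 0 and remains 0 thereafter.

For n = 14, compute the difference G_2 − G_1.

1171

G_0=14  [base 2] 2^(2 + 1) + 2^2 + 2  →[2↦3]→  3^(3 + 1) + 3^3 + 3 = 111  −1 ⇒ G_1=110
G_1=110  [base 3] 3^(3 + 1) + 3^3 + 2  →[3↦4]→  4^(4 + 1) + 4^4 + 2 = 1282  −1 ⇒ G_2=1281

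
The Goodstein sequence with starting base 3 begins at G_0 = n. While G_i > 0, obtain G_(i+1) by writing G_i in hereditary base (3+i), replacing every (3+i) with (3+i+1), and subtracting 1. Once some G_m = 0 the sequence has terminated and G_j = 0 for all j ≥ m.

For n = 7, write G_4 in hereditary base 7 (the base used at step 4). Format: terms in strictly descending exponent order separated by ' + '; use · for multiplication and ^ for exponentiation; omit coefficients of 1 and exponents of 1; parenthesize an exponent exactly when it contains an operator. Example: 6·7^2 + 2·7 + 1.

G_0=7  [base 3] 2·3 + 1  →[3↦4]→  2·4 + 1 = 9  −1 ⇒ G_1=8
G_1=8  [base 4] 2·4  →[4↦5]→  2·5 = 10  −1 ⇒ G_2=9
G_2=9  [base 5] 5 + 4  →[5↦6]→  6 + 4 = 10  −1 ⇒ G_3=9
G_3=9  [base 6] 6 + 3  →[6↦7]→  7 + 3 = 10  −1 ⇒ G_4=9
G_4=9  [base 7] 7 + 2  →[7↦8]→  8 + 2 = 10  −1 ⇒ G_5=9

7 + 2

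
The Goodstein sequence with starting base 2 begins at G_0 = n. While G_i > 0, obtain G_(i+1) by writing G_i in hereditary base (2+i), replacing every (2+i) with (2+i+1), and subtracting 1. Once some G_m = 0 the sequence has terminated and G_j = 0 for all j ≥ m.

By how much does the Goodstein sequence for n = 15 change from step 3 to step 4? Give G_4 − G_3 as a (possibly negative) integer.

G_0=15  [base 2] 2^(2 + 1) + 2^2 + 2 + 1  →[2↦3]→  3^(3 + 1) + 3^3 + 3 + 1 = 112  −1 ⇒ G_1=111
G_1=111  [base 3] 3^(3 + 1) + 3^3 + 3  →[3↦4]→  4^(4 + 1) + 4^4 + 4 = 1284  −1 ⇒ G_2=1283
G_2=1283  [base 4] 4^(4 + 1) + 4^4 + 3  →[4↦5]→  5^(5 + 1) + 5^5 + 3 = 18753  −1 ⇒ G_3=18752
G_3=18752  [base 5] 5^(5 + 1) + 5^5 + 2  →[5↦6]→  6^(6 + 1) + 6^6 + 2 = 326594  −1 ⇒ G_4=326593

307841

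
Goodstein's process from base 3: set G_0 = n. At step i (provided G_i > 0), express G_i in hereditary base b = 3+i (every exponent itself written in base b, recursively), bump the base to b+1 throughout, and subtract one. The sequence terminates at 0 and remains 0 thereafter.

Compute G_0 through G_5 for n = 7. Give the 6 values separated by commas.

(0) 7|_3 = 2·3 + 1 ↦ 2·4 + 1|_4 = 9 ⇒ 8
(1) 8|_4 = 2·4 ↦ 2·5|_5 = 10 ⇒ 9
(2) 9|_5 = 5 + 4 ↦ 6 + 4|_6 = 10 ⇒ 9
(3) 9|_6 = 6 + 3 ↦ 7 + 3|_7 = 10 ⇒ 9
(4) 9|_7 = 7 + 2 ↦ 8 + 2|_8 = 10 ⇒ 9

7, 8, 9, 9, 9, 9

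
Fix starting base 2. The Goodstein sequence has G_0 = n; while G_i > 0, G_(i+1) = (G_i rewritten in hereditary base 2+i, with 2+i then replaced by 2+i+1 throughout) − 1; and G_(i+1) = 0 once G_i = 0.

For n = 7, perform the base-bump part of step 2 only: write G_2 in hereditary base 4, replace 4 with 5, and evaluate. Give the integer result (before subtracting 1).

(0) 7|_2 = 2^2 + 2 + 1 ↦ 3^3 + 3 + 1|_3 = 31 ⇒ 30
(1) 30|_3 = 3^3 + 3 ↦ 4^4 + 4|_4 = 260 ⇒ 259

3128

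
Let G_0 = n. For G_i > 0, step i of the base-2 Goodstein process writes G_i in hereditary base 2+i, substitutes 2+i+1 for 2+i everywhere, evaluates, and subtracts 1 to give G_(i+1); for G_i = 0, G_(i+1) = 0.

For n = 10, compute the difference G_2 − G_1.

i=0: 10 = 2^(2 + 1) + 2 (b=2); 2→3: 3^(3 + 1) + 3 = 84; 84−1 = 83
i=1: 83 = 3^(3 + 1) + 2 (b=3); 3→4: 4^(4 + 1) + 2 = 1026; 1026−1 = 1025

942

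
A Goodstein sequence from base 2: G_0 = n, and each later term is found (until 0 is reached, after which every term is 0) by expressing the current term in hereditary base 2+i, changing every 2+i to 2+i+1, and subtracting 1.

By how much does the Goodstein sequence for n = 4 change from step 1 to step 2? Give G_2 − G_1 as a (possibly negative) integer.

(0) 4|_2 = 2^2 ↦ 3^3|_3 = 27 ⇒ 26
(1) 26|_3 = 2·3^2 + 2·3 + 2 ↦ 2·4^2 + 2·4 + 2|_4 = 42 ⇒ 41

15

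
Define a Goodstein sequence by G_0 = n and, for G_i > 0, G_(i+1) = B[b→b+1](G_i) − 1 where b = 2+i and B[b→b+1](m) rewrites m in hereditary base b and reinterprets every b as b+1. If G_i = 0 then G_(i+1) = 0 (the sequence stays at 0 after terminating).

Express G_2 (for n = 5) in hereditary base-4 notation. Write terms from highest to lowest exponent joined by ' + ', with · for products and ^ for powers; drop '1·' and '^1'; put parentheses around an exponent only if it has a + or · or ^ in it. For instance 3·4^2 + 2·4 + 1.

i=0: 5 = 2^2 + 1 (b=2); 2→3: 3^3 + 1 = 28; 28−1 = 27
i=1: 27 = 3^3 (b=3); 3→4: 4^4 = 256; 256−1 = 255
i=2: 255 = 3·4^3 + 3·4^2 + 3·4 + 3 (b=4); 4→5: 3·5^3 + 3·5^2 + 3·5 + 3 = 468; 468−1 = 467

3·4^3 + 3·4^2 + 3·4 + 3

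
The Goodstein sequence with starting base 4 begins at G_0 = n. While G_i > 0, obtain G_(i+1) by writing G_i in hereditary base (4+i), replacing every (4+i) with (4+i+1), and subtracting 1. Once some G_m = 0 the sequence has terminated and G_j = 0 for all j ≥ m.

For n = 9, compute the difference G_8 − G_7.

(0) 9|_4 = 2·4 + 1 ↦ 2·5 + 1|_5 = 11 ⇒ 10
(1) 10|_5 = 2·5 ↦ 2·6|_6 = 12 ⇒ 11
(2) 11|_6 = 6 + 5 ↦ 7 + 5|_7 = 12 ⇒ 11
(3) 11|_7 = 7 + 4 ↦ 8 + 4|_8 = 12 ⇒ 11
(4) 11|_8 = 8 + 3 ↦ 9 + 3|_9 = 12 ⇒ 11
(5) 11|_9 = 9 + 2 ↦ 10 + 2|_10 = 12 ⇒ 11
(6) 11|_10 = 10 + 1 ↦ 11 + 1|_11 = 12 ⇒ 11
(7) 11|_11 = 11 ↦ 12|_12 = 12 ⇒ 11

0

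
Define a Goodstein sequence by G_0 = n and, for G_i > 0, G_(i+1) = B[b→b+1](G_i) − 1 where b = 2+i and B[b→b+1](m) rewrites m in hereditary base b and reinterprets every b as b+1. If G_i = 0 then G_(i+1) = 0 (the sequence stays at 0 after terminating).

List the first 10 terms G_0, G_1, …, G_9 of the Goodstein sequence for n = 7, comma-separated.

[0] 7 ≡ 2^2 + 2 + 1 (base 2). Lift 3: 31. −1: 30.
[1] 30 ≡ 3^3 + 3 (base 3). Lift 4: 260. −1: 259.
[2] 259 ≡ 4^4 + 3 (base 4). Lift 5: 3128. −1: 3127.
[3] 3127 ≡ 5^5 + 2 (base 5). Lift 6: 46658. −1: 46657.
[4] 46657 ≡ 6^6 + 1 (base 6). Lift 7: 823544. −1: 823543.
[5] 823543 ≡ 7^7 (base 7). Lift 8: 16777216. −1: 16777215.
[6] 16777215 ≡ 7·8^7 + 7·8^6 + 7·8^5 + 7·8^4 + 7·8^3 + 7·8^2 + 7·8 + 7 (base 8). Lift 9: 37665880. −1: 37665879.
[7] 37665879 ≡ 7·9^7 + 7·9^6 + 7·9^5 + 7·9^4 + 7·9^3 + 7·9^2 + 7·9 + 6 (base 9). Lift 10: 77777776. −1: 77777775.
[8] 77777775 ≡ 7·10^7 + 7·10^6 + 7·10^5 + 7·10^4 + 7·10^3 + 7·10^2 + 7·10 + 5 (base 10). Lift 11: 150051214. −1: 150051213.

7, 30, 259, 3127, 46657, 823543, 16777215, 37665879, 77777775, 150051213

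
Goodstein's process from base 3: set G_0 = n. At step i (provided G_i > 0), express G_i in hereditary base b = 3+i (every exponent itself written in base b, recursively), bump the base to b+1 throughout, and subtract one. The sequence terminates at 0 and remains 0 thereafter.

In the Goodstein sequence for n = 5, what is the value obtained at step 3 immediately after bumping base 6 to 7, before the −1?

5

step 0: 5 = 3 + 2; sub 4 for 3: 4 + 2; = 6; G_1 = 6−1 = 5
step 1: 5 = 4 + 1; sub 5 for 4: 5 + 1; = 6; G_2 = 6−1 = 5
step 2: 5 = 5; sub 6 for 5: 6; = 6; G_3 = 6−1 = 5
step 3: 5 = 5; sub 7 for 6: 5; = 5; G_4 = 5−1 = 4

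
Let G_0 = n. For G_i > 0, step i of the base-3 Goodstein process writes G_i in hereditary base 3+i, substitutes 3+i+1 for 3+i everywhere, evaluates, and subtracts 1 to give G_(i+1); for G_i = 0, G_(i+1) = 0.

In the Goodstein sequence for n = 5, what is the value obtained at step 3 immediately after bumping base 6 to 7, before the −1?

5

G_0=5  [base 3] 3 + 2  →[3↦4]→  4 + 2 = 6  −1 ⇒ G_1=5
G_1=5  [base 4] 4 + 1  →[4↦5]→  5 + 1 = 6  −1 ⇒ G_2=5
G_2=5  [base 5] 5  →[5↦6]→  6 = 6  −1 ⇒ G_3=5
G_3=5  [base 6] 5  →[6↦7]→  5 = 5  −1 ⇒ G_4=4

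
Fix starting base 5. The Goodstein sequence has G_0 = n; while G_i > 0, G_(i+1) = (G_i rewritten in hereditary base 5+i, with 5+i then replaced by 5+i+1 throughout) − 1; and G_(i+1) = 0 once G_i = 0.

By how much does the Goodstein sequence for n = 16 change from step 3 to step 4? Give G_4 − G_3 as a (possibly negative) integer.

1

i=0: 16 = 3·5 + 1 (b=5); 5→6: 3·6 + 1 = 19; 19−1 = 18
i=1: 18 = 3·6 (b=6); 6→7: 3·7 = 21; 21−1 = 20
i=2: 20 = 2·7 + 6 (b=7); 7→8: 2·8 + 6 = 22; 22−1 = 21
i=3: 21 = 2·8 + 5 (b=8); 8→9: 2·9 + 5 = 23; 23−1 = 22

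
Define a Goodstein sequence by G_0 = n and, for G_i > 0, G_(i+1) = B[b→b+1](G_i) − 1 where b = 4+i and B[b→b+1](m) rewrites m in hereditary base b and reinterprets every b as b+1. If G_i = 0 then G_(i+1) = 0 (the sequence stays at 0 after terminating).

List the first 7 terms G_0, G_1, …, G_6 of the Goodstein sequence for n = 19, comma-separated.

[0] 19 ≡ 4^2 + 3 (base 4). Lift 5: 28. −1: 27.
[1] 27 ≡ 5^2 + 2 (base 5). Lift 6: 38. −1: 37.
[2] 37 ≡ 6^2 + 1 (base 6). Lift 7: 50. −1: 49.
[3] 49 ≡ 7^2 (base 7). Lift 8: 64. −1: 63.
[4] 63 ≡ 7·8 + 7 (base 8). Lift 9: 70. −1: 69.
[5] 69 ≡ 7·9 + 6 (base 9). Lift 10: 76. −1: 75.

19, 27, 37, 49, 63, 69, 75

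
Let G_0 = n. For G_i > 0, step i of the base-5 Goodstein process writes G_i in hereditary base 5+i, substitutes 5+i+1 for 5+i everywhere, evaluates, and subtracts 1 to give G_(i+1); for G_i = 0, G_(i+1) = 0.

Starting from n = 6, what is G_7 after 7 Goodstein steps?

(0) 6|_5 = 5 + 1 ↦ 6 + 1|_6 = 7 ⇒ 6
(1) 6|_6 = 6 ↦ 7|_7 = 7 ⇒ 6
(2) 6|_7 = 6 ↦ 6|_8 = 6 ⇒ 5
(3) 5|_8 = 5 ↦ 5|_9 = 5 ⇒ 4
(4) 4|_9 = 4 ↦ 4|_10 = 4 ⇒ 3
(5) 3|_10 = 3 ↦ 3|_11 = 3 ⇒ 2
(6) 2|_11 = 2 ↦ 2|_12 = 2 ⇒ 1
(7) 1|_12 = 1 ↦ 1|_13 = 1 ⇒ 0

1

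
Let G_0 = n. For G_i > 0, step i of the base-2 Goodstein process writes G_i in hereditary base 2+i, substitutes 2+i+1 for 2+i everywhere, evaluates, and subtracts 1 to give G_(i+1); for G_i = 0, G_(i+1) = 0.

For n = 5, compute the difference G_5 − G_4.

422

i=0: 5 = 2^2 + 1 (b=2); 2→3: 3^3 + 1 = 28; 28−1 = 27
i=1: 27 = 3^3 (b=3); 3→4: 4^4 = 256; 256−1 = 255
i=2: 255 = 3·4^3 + 3·4^2 + 3·4 + 3 (b=4); 4→5: 3·5^3 + 3·5^2 + 3·5 + 3 = 468; 468−1 = 467
i=3: 467 = 3·5^3 + 3·5^2 + 3·5 + 2 (b=5); 5→6: 3·6^3 + 3·6^2 + 3·6 + 2 = 776; 776−1 = 775
i=4: 775 = 3·6^3 + 3·6^2 + 3·6 + 1 (b=6); 6→7: 3·7^3 + 3·7^2 + 3·7 + 1 = 1198; 1198−1 = 1197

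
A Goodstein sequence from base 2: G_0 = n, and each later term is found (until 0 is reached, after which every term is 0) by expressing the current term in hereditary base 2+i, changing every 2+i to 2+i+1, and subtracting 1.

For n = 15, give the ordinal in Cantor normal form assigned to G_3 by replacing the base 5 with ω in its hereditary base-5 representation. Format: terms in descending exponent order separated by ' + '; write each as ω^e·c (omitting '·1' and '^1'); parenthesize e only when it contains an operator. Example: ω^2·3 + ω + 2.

ω^(ω + 1) + ω^ω + 2

step 0: 15 = 2^(2 + 1) + 2^2 + 2 + 1; sub 3 for 2: 3^(3 + 1) + 3^3 + 3 + 1; = 112; G_1 = 112−1 = 111
step 1: 111 = 3^(3 + 1) + 3^3 + 3; sub 4 for 3: 4^(4 + 1) + 4^4 + 4; = 1284; G_2 = 1284−1 = 1283
step 2: 1283 = 4^(4 + 1) + 4^4 + 3; sub 5 for 4: 5^(5 + 1) + 5^5 + 3; = 18753; G_3 = 18753−1 = 18752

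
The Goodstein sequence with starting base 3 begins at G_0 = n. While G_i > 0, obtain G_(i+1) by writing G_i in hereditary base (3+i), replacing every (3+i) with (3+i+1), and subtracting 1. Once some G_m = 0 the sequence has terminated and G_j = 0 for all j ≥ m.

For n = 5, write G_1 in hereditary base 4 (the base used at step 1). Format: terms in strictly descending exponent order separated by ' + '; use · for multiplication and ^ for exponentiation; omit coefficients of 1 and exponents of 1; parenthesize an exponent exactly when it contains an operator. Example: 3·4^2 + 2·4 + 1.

4 + 1

base 3: 5 = 3 + 2; at 4: 4 + 2 = 6; next = 5
base 4: 5 = 4 + 1; at 5: 5 + 1 = 6; next = 5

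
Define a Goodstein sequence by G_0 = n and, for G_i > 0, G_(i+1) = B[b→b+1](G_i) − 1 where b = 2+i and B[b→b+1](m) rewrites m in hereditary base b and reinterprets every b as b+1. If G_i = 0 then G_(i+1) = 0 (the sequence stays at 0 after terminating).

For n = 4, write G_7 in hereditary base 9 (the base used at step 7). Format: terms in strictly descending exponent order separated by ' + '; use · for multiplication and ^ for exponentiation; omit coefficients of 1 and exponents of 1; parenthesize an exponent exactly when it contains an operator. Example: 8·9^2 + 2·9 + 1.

(0) 4|_2 = 2^2 ↦ 3^3|_3 = 27 ⇒ 26
(1) 26|_3 = 2·3^2 + 2·3 + 2 ↦ 2·4^2 + 2·4 + 2|_4 = 42 ⇒ 41
(2) 41|_4 = 2·4^2 + 2·4 + 1 ↦ 2·5^2 + 2·5 + 1|_5 = 61 ⇒ 60
(3) 60|_5 = 2·5^2 + 2·5 ↦ 2·6^2 + 2·6|_6 = 84 ⇒ 83
(4) 83|_6 = 2·6^2 + 6 + 5 ↦ 2·7^2 + 7 + 5|_7 = 110 ⇒ 109
(5) 109|_7 = 2·7^2 + 7 + 4 ↦ 2·8^2 + 8 + 4|_8 = 140 ⇒ 139
(6) 139|_8 = 2·8^2 + 8 + 3 ↦ 2·9^2 + 9 + 3|_9 = 174 ⇒ 173

2·9^2 + 9 + 2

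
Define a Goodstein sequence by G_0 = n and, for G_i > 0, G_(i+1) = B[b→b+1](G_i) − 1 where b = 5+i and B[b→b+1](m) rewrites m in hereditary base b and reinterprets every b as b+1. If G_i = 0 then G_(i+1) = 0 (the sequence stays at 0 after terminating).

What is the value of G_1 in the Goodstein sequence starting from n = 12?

13

G_0 = 12. HB_5(12) = 2·5 + 2. Bump = 14. G_1 = 13.
G_1 = 13. HB_6(13) = 2·6 + 1. Bump = 15. G_2 = 14.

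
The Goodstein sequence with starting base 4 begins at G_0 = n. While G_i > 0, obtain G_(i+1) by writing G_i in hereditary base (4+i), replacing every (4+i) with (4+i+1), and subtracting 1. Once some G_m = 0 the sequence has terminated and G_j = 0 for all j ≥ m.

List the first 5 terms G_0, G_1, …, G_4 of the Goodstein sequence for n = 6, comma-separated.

(0) 6|_4 = 4 + 2 ↦ 5 + 2|_5 = 7 ⇒ 6
(1) 6|_5 = 5 + 1 ↦ 6 + 1|_6 = 7 ⇒ 6
(2) 6|_6 = 6 ↦ 7|_7 = 7 ⇒ 6
(3) 6|_7 = 6 ↦ 6|_8 = 6 ⇒ 5

6, 6, 6, 6, 5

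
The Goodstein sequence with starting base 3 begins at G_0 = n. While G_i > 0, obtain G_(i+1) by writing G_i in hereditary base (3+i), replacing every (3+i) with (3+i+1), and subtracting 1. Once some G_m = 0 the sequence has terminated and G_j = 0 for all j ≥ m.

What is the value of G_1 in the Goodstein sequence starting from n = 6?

base 3: 6 = 2·3; at 4: 2·4 = 8; next = 7
base 4: 7 = 4 + 3; at 5: 5 + 3 = 8; next = 7

7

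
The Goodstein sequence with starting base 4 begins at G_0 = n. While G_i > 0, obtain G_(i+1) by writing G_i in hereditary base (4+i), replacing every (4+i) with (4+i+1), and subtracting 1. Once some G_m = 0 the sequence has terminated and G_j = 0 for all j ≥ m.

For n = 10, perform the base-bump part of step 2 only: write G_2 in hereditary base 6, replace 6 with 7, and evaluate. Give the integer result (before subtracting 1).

10 —HB4→ 2·4 + 2 —bump→ 2·5 + 2 = 12 —(−1)→ 11
11 —HB5→ 2·5 + 1 —bump→ 2·6 + 1 = 13 —(−1)→ 12
12 —HB6→ 2·6 —bump→ 2·7 = 14 —(−1)→ 13

14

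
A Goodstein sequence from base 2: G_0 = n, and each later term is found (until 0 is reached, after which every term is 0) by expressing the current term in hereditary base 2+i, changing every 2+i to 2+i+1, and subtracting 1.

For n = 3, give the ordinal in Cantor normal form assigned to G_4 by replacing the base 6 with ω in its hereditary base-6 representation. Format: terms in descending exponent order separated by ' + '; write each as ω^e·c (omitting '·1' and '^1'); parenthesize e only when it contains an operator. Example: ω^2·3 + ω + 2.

1

step 0: 3 = 2 + 1; sub 3 for 2: 3 + 1; = 4; G_1 = 4−1 = 3
step 1: 3 = 3; sub 4 for 3: 4; = 4; G_2 = 4−1 = 3
step 2: 3 = 3; sub 5 for 4: 3; = 3; G_3 = 3−1 = 2
step 3: 2 = 2; sub 6 for 5: 2; = 2; G_4 = 2−1 = 1
step 4: 1 = 1; sub 7 for 6: 1; = 1; G_5 = 1−1 = 0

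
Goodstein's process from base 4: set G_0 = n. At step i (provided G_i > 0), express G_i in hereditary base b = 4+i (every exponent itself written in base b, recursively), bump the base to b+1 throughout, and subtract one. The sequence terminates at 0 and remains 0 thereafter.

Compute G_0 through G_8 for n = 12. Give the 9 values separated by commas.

[0] 12 ≡ 3·4 (base 4). Lift 5: 15. −1: 14.
[1] 14 ≡ 2·5 + 4 (base 5). Lift 6: 16. −1: 15.
[2] 15 ≡ 2·6 + 3 (base 6). Lift 7: 17. −1: 16.
[3] 16 ≡ 2·7 + 2 (base 7). Lift 8: 18. −1: 17.
[4] 17 ≡ 2·8 + 1 (base 8). Lift 9: 19. −1: 18.
[5] 18 ≡ 2·9 (base 9). Lift 10: 20. −1: 19.
[6] 19 ≡ 10 + 9 (base 10). Lift 11: 20. −1: 19.
[7] 19 ≡ 11 + 8 (base 11). Lift 12: 20. −1: 19.

12, 14, 15, 16, 17, 18, 19, 19, 19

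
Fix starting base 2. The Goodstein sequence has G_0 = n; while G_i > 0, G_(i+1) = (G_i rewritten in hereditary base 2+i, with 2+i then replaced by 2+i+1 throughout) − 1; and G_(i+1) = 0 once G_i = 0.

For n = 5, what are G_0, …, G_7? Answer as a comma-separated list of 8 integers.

5, 27, 255, 467, 775, 1197, 1751, 2454

G_0=5  [base 2] 2^2 + 1  →[2↦3]→  3^3 + 1 = 28  −1 ⇒ G_1=27
G_1=27  [base 3] 3^3  →[3↦4]→  4^4 = 256  −1 ⇒ G_2=255
G_2=255  [base 4] 3·4^3 + 3·4^2 + 3·4 + 3  →[4↦5]→  3·5^3 + 3·5^2 + 3·5 + 3 = 468  −1 ⇒ G_3=467
G_3=467  [base 5] 3·5^3 + 3·5^2 + 3·5 + 2  →[5↦6]→  3·6^3 + 3·6^2 + 3·6 + 2 = 776  −1 ⇒ G_4=775
G_4=775  [base 6] 3·6^3 + 3·6^2 + 3·6 + 1  →[6↦7]→  3·7^3 + 3·7^2 + 3·7 + 1 = 1198  −1 ⇒ G_5=1197
G_5=1197  [base 7] 3·7^3 + 3·7^2 + 3·7  →[7↦8]→  3·8^3 + 3·8^2 + 3·8 = 1752  −1 ⇒ G_6=1751
G_6=1751  [base 8] 3·8^3 + 3·8^2 + 2·8 + 7  →[8↦9]→  3·9^3 + 3·9^2 + 2·9 + 7 = 2455  −1 ⇒ G_7=2454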